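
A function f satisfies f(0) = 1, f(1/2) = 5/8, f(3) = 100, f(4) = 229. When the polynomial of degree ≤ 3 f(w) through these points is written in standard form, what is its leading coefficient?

Build the Lagrange basis polynomials:
L_0(w) = (w - 1/2)(w - 3)(w - 4) / [-6] = -(1/6)w^3 + (5/4)w^2 - (31/12)w + 1
L_1(w) = w(w - 3)(w - 4) / [35/8] = (8/35)w^3 - (8/5)w^2 + (96/35)w
L_2(w) = w(w - 1/2)(w - 4) / [-15/2] = -(2/15)w^3 + (3/5)w^2 - (4/15)w
L_3(w) = w(w - 1/2)(w - 3) / [14] = (1/14)w^3 - (1/4)w^2 + (3/28)w
f(w) = 1·L_0 + (5/8)·L_1 + 100·L_2 + 229·L_3
Only the coefficient of w^3 is needed; take it from each L_i and combine:
1·(-1/6) + (5/8)·(8/35) + 100·(-2/15) + 229·(1/14) = 3

3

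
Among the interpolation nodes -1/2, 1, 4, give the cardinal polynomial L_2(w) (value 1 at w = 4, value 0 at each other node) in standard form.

L_2(w) = (2/27)w^2 - (1/27)w - 1/27

L_2(w) = (w + 1/2)(w - 1) / [(9/2)·(3)]
       = (w^2 - (1/2)w - 1/2) / (27/2)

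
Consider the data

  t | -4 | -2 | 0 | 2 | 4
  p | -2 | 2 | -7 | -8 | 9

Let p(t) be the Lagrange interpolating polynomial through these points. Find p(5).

3119/128

L_0(5) = (7)·(5)·(3)·(1)/[(-2)·(-4)·(-6)·(-8)] = 35/128
L_1(5) = (9)·(5)·(3)·(1)/[(2)·(-2)·(-4)·(-6)] = -45/32
L_2(5) = (9)·(7)·(3)·(1)/[(4)·(2)·(-2)·(-4)] = 189/64
L_3(5) = (9)·(7)·(5)·(1)/[(6)·(4)·(2)·(-2)] = -105/32
L_4(5) = (9)·(7)·(5)·(3)/[(8)·(6)·(4)·(2)] = 315/128
Sum: (-2)·(35/128) + 2·(-45/32) + (-7)·(189/64) + (-8)·(-105/32) + 9·(315/128) = 3119/128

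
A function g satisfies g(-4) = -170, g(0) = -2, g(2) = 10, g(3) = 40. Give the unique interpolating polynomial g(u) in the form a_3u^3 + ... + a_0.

g(u) = 2u^3 - 2u^2 + 2u - 2

Newton's divided differences:
g[-4,0] = (-2 - (-170)) / (0 - (-4)) = 42
g[0,2] = (10 - (-2)) / (2 - 0) = 6
g[2,3] = (40 - 10) / (3 - 2) = 30
g[-4,0,2] = (6 - 42) / (2 - (-4)) = -6
g[0,2,3] = (30 - 6) / (3 - 0) = 8
g[-4,0,2,3] = (8 - (-6)) / (3 - (-4)) = 2
g(u) = -170 + 42·(u + 4) + (-6)·(u + 4)u + 2·(u + 4)u(u - 2)
Expanding: g(u) = 2u^3 - 2u^2 + 2u - 2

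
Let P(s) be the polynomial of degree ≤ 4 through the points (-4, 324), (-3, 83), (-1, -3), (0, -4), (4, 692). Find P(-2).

Using Newton's divided-difference form:
P[-4,-3] = (83 - 324) / (-3 - (-4)) = -241
P[-3,-1] = (-3 - 83) / (-1 - (-3)) = -43
P[-1,0] = (-4 - (-3)) / (0 - (-1)) = -1
P[0,4] = (692 - (-4)) / (4 - 0) = 174
P[-4,-3,-1] = (-43 - (-241)) / (-1 - (-4)) = 66
P[-3,-1,0] = (-1 - (-43)) / (0 - (-3)) = 14
P[-1,0,4] = (174 - (-1)) / (4 - (-1)) = 35
P[-4,-3,-1,0] = (14 - 66) / (0 - (-4)) = -13
P[-3,-1,0,4] = (35 - 14) / (4 - (-3)) = 3
P[-4,-3,-1,0,4] = (3 - (-13)) / (4 - (-4)) = 2
P(-2) = 324 + (-241)·(2) + 66·(2)·(1) + (-13)·(2)·(1)·(-1) + 2·(2)·(1)·(-1)·(-2) = 8

8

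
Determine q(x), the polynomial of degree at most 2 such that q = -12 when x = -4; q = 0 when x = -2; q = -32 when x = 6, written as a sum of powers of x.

Newton's divided differences:
q[-4,-2] = (0 - (-12)) / (-2 - (-4)) = 6
q[-2,6] = (-32 - 0) / (6 - (-2)) = -4
q[-4,-2,6] = (-4 - 6) / (6 - (-4)) = -1
q(x) = -12 + 6·(x + 4) + (-1)·(x + 4)(x + 2)
Expanding: q(x) = -x^2 + 4

q(x) = -x^2 + 4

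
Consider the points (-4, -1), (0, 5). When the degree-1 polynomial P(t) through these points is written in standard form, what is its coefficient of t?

The leading coefficient equals the top divided difference P[-4,0].
P[-4,0] = (5 - (-1)) / (0 - (-4)) = 3/2

3/2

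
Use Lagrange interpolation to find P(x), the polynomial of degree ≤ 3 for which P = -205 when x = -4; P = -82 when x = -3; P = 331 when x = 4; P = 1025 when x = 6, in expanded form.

L_0(x) = (x + 3)(x - 4)(x - 6) / [-80] = -(1/80)x^3 + (7/80)x^2 + (3/40)x - 9/10
L_1(x) = (x + 4)(x - 4)(x - 6) / [63] = (1/63)x^3 - (2/21)x^2 - (16/63)x + 32/21
L_2(x) = (x + 4)(x + 3)(x - 6) / [-112] = -(1/112)x^3 - (1/112)x^2 + (15/56)x + 9/14
L_3(x) = (x + 4)(x + 3)(x - 4) / [180] = (1/180)x^3 + (1/60)x^2 - (4/45)x - 4/15
P(x) = (-205)·L_0 + (-82)·L_1 + 331·L_2 + 1025·L_3
  (-205)·L_0(x) = (41/16)x^3 - (287/16)x^2 - (123/8)x + 369/2
  (-82)·L_1(x) = -(82/63)x^3 + (164/21)x^2 + (1312/63)x - 2624/21
  331·L_2(x) = -(331/112)x^3 - (331/112)x^2 + (4965/56)x + 2979/14
  1025·L_3(x) = (205/36)x^3 + (205/12)x^2 - (820/9)x - 820/3
Adding term by term: 4x^3 + 4x^2 + 3x - 1

P(x) = 4x^3 + 4x^2 + 3x - 1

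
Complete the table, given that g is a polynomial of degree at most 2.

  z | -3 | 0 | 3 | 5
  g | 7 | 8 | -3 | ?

The 3 known values determine g uniquely (degree ≤ 2).
Evaluate each Lagrange basis at z = 5:
L_0(5) = (5)·(2)/[(-3)·(-6)] = 5/9
L_1(5) = (8)·(2)/[(3)·(-3)] = -16/9
L_2(5) = (8)·(5)/[(6)·(3)] = 20/9
Sum: 7·(5/9) + 8·(-16/9) + (-3)·(20/9) = -17

-17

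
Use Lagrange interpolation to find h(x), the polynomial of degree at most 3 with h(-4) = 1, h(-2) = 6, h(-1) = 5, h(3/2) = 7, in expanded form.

L_0(x) = (x + 2)(x + 1)(x - 3/2) / [-33] = -(1/33)x^3 - (1/22)x^2 + (5/66)x + 1/11
L_1(x) = (x + 4)(x + 1)(x - 3/2) / [7] = (1/7)x^3 + (1/2)x^2 - (1/2)x - 6/7
L_2(x) = (x + 4)(x + 2)(x - 3/2) / [-15/2] = -(2/15)x^3 - (3/5)x^2 + (2/15)x + 8/5
L_3(x) = (x + 4)(x + 2)(x + 1) / [385/8] = (8/385)x^3 + (8/55)x^2 + (16/55)x + 64/385
h(x) = 1·L_0 + 6·L_1 + 5·L_2 + 7·L_3
  1·L_0(x) = -(1/33)x^3 - (1/22)x^2 + (5/66)x + 1/11
  6·L_1(x) = (6/7)x^3 + 3x^2 - 3x - 36/7
  5·L_2(x) = -(2/3)x^3 - 3x^2 + (2/3)x + 8
  7·L_3(x) = (8/55)x^3 + (56/55)x^2 + (112/55)x + 64/55
Adding term by term: (353/1155)x^3 + (107/110)x^2 - (73/330)x + 1583/385

h(x) = (353/1155)x^3 + (107/110)x^2 - (73/330)x + 1583/385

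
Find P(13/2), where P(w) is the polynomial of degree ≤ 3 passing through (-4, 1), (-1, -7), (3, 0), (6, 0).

-51/32

Evaluate each Lagrange basis at w = 13/2:
L_0(13/2) = (15/2)·(7/2)·(1/2)/[(-3)·(-7)·(-10)] = -1/16
L_1(13/2) = (21/2)·(7/2)·(1/2)/[(3)·(-4)·(-7)] = 7/32
L_2(13/2) = (21/2)·(15/2)·(1/2)/[(7)·(4)·(-3)] = -15/32
L_3(13/2) = (21/2)·(15/2)·(7/2)/[(10)·(7)·(3)] = 21/16
Sum: 1·(-1/16) + (-7)·(7/32) + 0 + 0 = -51/32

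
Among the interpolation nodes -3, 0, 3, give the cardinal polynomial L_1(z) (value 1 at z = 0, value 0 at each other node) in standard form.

L_1(z) = (z + 3)(z - 3) / [(3)·(-3)]
       = (z^2 - 9) / (-9)

L_1(z) = -(1/9)z^2 + 1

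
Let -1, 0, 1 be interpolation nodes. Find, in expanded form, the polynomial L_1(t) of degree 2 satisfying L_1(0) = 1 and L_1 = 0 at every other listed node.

L_1(t) = (t + 1)(t - 1) / [(1)·(-1)]
       = (t^2 - 1) / (-1)

L_1(t) = -t^2 + 1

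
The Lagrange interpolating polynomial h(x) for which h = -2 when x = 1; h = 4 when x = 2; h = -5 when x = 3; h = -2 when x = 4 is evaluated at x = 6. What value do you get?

L_0(6) = (4)·(3)·(2)/[(-1)·(-2)·(-3)] = -4
L_1(6) = (5)·(3)·(2)/[(1)·(-1)·(-2)] = 15
L_2(6) = (5)·(4)·(2)/[(2)·(1)·(-1)] = -20
L_3(6) = (5)·(4)·(3)/[(3)·(2)·(1)] = 10
Sum: (-2)·(-4) + 4·(15) + (-5)·(-20) + (-2)·(10) = 148

148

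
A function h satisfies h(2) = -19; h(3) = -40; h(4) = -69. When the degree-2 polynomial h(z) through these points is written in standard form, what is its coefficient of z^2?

L_0(z) = (z - 3)(z - 4) / [2] = (1/2)z^2 - (7/2)z + 6
L_1(z) = (z - 2)(z - 4) / [-1] = -z^2 + 6z - 8
L_2(z) = (z - 2)(z - 3) / [2] = (1/2)z^2 - (5/2)z + 3
h(z) = (-19)·L_0 + (-40)·L_1 + (-69)·L_2
Only the coefficient of z^2 is needed; take it from each L_i and combine:
(-19)·(1/2) + (-40)·(-1) + (-69)·(1/2) = -4

-4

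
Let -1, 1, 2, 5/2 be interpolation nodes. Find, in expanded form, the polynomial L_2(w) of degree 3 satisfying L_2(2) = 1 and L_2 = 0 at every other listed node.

L_2(w) = (w + 1)(w - 1)(w - 5/2) / [(3)·(1)·(-1/2)]
       = (w^3 - (5/2)w^2 - w + 5/2) / (-3/2)

L_2(w) = -(2/3)w^3 + (5/3)w^2 + (2/3)w - 5/3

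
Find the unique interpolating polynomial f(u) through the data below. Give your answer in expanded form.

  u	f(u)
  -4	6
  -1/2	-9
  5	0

L_0(u) = (u + 1/2)(u - 5) / [63/2] = (2/63)u^2 - (1/7)u - 5/63
L_1(u) = (u + 4)(u - 5) / [-77/4] = -(4/77)u^2 + (4/77)u + 80/77
L_2(u) = (u + 4)(u + 1/2) / [99/2] = (2/99)u^2 + (1/11)u + 4/99
f(u) = 6·L_0 + (-9)·L_1 + 0·L_2
  6·L_0(u) = (4/21)u^2 - (6/7)u - 10/21
  (-9)·L_1(u) = (36/77)u^2 - (36/77)u - 720/77
  0·L_2(u) = 0
Adding term by term: (152/231)u^2 - (102/77)u - 2270/231

f(u) = (152/231)u^2 - (102/77)u - 2270/231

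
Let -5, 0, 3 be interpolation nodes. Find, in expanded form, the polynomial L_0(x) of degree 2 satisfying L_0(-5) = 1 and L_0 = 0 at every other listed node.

L_0(x) = (1/40)x^2 - (3/40)x

L_0(x) = x(x - 3) / [(-5)·(-8)]
       = (x^2 - 3x) / (40)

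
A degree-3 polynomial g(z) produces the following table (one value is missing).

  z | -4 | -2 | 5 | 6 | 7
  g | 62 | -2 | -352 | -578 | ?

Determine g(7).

-884

The 4 known values determine g uniquely (degree ≤ 3).
Evaluate each Lagrange basis at z = 7:
L_0(7) = (9)·(2)·(1)/[(-2)·(-9)·(-10)] = -1/10
L_1(7) = (11)·(2)·(1)/[(2)·(-7)·(-8)] = 11/56
L_2(7) = (11)·(9)·(1)/[(9)·(7)·(-1)] = -11/7
L_3(7) = (11)·(9)·(2)/[(10)·(8)·(1)] = 99/40
Sum: 62·(-1/10) + (-2)·(11/56) + (-352)·(-11/7) + (-578)·(99/40) = -884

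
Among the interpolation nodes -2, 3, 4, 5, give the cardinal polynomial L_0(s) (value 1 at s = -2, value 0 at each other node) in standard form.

L_0(s) = -(1/210)s^3 + (2/35)s^2 - (47/210)s + 2/7

L_0(s) = (s - 3)(s - 4)(s - 5) / [(-5)·(-6)·(-7)]
       = (s^3 - 12s^2 + 47s - 60) / (-210)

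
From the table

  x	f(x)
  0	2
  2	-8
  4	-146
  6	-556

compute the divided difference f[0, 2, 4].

f[0,2] = (-8 - 2) / (2 - 0) = -5
f[2,4] = (-146 - (-8)) / (4 - 2) = -69
f[0,2,4] = (-69 - (-5)) / (4 - 0) = -16

-16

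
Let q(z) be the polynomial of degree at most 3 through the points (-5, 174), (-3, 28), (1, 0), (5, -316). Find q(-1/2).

Evaluate each Lagrange basis at z = -1/2:
L_0(-1/2) = (5/2)·(-3/2)·(-11/2)/[(-2)·(-6)·(-10)] = -11/64
L_1(-1/2) = (9/2)·(-3/2)·(-11/2)/[(2)·(-4)·(-8)] = 297/512
L_2(-1/2) = (9/2)·(5/2)·(-11/2)/[(6)·(4)·(-4)] = 165/256
L_3(-1/2) = (9/2)·(5/2)·(-3/2)/[(10)·(8)·(4)] = -27/512
Sum: 174·(-11/64) + 28·(297/512) + 0 + (-316)·(-27/512) = 3

3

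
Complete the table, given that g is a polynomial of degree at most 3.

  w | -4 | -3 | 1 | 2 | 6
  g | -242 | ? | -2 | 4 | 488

-106

The 4 known values determine g uniquely (degree ≤ 3).
Evaluate each Lagrange basis at w = -3:
L_0(-3) = (-4)·(-5)·(-9)/[(-5)·(-6)·(-10)] = 3/5
L_1(-3) = (1)·(-5)·(-9)/[(5)·(-1)·(-5)] = 9/5
L_2(-3) = (1)·(-4)·(-9)/[(6)·(1)·(-4)] = -3/2
L_3(-3) = (1)·(-4)·(-5)/[(10)·(5)·(4)] = 1/10
Sum: (-242)·(3/5) + (-2)·(9/5) + 4·(-3/2) + 488·(1/10) = -106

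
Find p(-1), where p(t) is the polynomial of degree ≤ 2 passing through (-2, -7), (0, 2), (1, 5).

Evaluate each Lagrange basis at t = -1:
L_0(-1) = (-1)·(-2)/[(-2)·(-3)] = 1/3
L_1(-1) = (1)·(-2)/[(2)·(-1)] = 1
L_2(-1) = (1)·(-1)/[(3)·(1)] = -1/3
Sum: (-7)·(1/3) + 2·(1) + 5·(-1/3) = -2

-2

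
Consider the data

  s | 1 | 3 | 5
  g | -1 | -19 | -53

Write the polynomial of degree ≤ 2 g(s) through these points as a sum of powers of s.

g(s) = -2s^2 - s + 2

Build the Lagrange basis polynomials:
L_0(s) = (s - 3)(s - 5) / [8] = (1/8)s^2 - s + 15/8
L_1(s) = (s - 1)(s - 5) / [-4] = -(1/4)s^2 + (3/2)s - 5/4
L_2(s) = (s - 1)(s - 3) / [8] = (1/8)s^2 - (1/2)s + 3/8
g(s) = (-1)·L_0 + (-19)·L_1 + (-53)·L_2
  (-1)·L_0(s) = -(1/8)s^2 + s - 15/8
  (-19)·L_1(s) = (19/4)s^2 - (57/2)s + 95/4
  (-53)·L_2(s) = -(53/8)s^2 + (53/2)s - 159/8
Adding term by term: -2s^2 - s + 2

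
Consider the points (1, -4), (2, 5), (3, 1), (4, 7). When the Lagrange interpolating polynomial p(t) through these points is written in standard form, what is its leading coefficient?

The leading coefficient equals the top divided difference p[1,2,3,4].
p[1,2] = (5 - (-4)) / (2 - 1) = 9
p[2,3] = (1 - 5) / (3 - 2) = -4
p[3,4] = (7 - 1) / (4 - 3) = 6
p[1,2,3] = (-4 - 9) / (3 - 1) = -13/2
p[2,3,4] = (6 - (-4)) / (4 - 2) = 5
p[1,2,3,4] = (5 - (-13/2)) / (4 - 1) = 23/6

23/6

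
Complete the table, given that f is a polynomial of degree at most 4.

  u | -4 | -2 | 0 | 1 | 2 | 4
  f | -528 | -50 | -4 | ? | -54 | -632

-8

The 5 known values determine f uniquely (degree ≤ 4).
Evaluate each Lagrange basis at u = 1:
L_0(1) = (3)·(1)·(-1)·(-3)/[(-2)·(-4)·(-6)·(-8)] = 3/128
L_1(1) = (5)·(1)·(-1)·(-3)/[(2)·(-2)·(-4)·(-6)] = -5/32
L_2(1) = (5)·(3)·(-1)·(-3)/[(4)·(2)·(-2)·(-4)] = 45/64
L_3(1) = (5)·(3)·(1)·(-3)/[(6)·(4)·(2)·(-2)] = 15/32
L_4(1) = (5)·(3)·(1)·(-1)/[(8)·(6)·(4)·(2)] = -5/128
Sum: (-528)·(3/128) + (-50)·(-5/32) + (-4)·(45/64) + (-54)·(15/32) + (-632)·(-5/128) = -8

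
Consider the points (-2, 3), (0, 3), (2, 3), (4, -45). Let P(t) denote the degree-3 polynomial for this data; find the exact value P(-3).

Evaluate each Lagrange basis at t = -3:
L_0(-3) = (-3)·(-5)·(-7)/[(-2)·(-4)·(-6)] = 35/16
L_1(-3) = (-1)·(-5)·(-7)/[(2)·(-2)·(-4)] = -35/16
L_2(-3) = (-1)·(-3)·(-7)/[(4)·(2)·(-2)] = 21/16
L_3(-3) = (-1)·(-3)·(-5)/[(6)·(4)·(2)] = -5/16
Sum: 3·(35/16) + 3·(-35/16) + 3·(21/16) + (-45)·(-5/16) = 18

18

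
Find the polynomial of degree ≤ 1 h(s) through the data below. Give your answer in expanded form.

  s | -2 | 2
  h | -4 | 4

L_0(s) = (s - 2) / [-4] = -(1/4)s + 1/2
L_1(s) = (s + 2) / [4] = (1/4)s + 1/2
h(s) = (-4)·L_0 + 4·L_1
  (-4)·L_0(s) = s - 2
  4·L_1(s) = s + 2
Adding term by term: 2s

h(s) = 2s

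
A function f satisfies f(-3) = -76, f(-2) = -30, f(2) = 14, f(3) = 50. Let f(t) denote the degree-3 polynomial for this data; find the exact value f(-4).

-160

Evaluate each Lagrange basis at t = -4:
L_0(-4) = (-2)·(-6)·(-7)/[(-1)·(-5)·(-6)] = 14/5
L_1(-4) = (-1)·(-6)·(-7)/[(1)·(-4)·(-5)] = -21/10
L_2(-4) = (-1)·(-2)·(-7)/[(5)·(4)·(-1)] = 7/10
L_3(-4) = (-1)·(-2)·(-6)/[(6)·(5)·(1)] = -2/5
Sum: (-76)·(14/5) + (-30)·(-21/10) + 14·(7/10) + 50·(-2/5) = -160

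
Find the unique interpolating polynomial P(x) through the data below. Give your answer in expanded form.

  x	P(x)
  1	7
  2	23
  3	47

Build the Lagrange basis polynomials:
L_0(x) = (x - 2)(x - 3) / [2] = (1/2)x^2 - (5/2)x + 3
L_1(x) = (x - 1)(x - 3) / [-1] = -x^2 + 4x - 3
L_2(x) = (x - 1)(x - 2) / [2] = (1/2)x^2 - (3/2)x + 1
P(x) = 7·L_0 + 23·L_1 + 47·L_2
  7·L_0(x) = (7/2)x^2 - (35/2)x + 21
  23·L_1(x) = -23x^2 + 92x - 69
  47·L_2(x) = (47/2)x^2 - (141/2)x + 47
Adding term by term: 4x^2 + 4x - 1

P(x) = 4x^2 + 4x - 1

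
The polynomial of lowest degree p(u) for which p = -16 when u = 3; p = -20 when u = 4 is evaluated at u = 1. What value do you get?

Evaluate each Lagrange basis at u = 1:
L_0(1) = (-3)/[(-1)] = 3
L_1(1) = (-2)/[(1)] = -2
Sum: (-16)·(3) + (-20)·(-2) = -8

-8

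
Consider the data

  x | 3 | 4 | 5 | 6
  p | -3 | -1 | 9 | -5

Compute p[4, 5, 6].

-12

p[4,5] = (9 - (-1)) / (5 - 4) = 10
p[5,6] = (-5 - 9) / (6 - 5) = -14
p[4,5,6] = (-14 - 10) / (6 - 4) = -12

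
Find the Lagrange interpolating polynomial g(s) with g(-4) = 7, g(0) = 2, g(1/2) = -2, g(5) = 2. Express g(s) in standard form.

Build the Lagrange basis polynomials:
L_0(s) = s(s - 1/2)(s - 5) / [-162] = -(1/162)s^3 + (11/324)s^2 - (5/324)s
L_1(s) = (s + 4)(s - 1/2)(s - 5) / [10] = (1/10)s^3 - (3/20)s^2 - (39/20)s + 1
L_2(s) = (s + 4)s(s - 5) / [-81/8] = -(8/81)s^3 + (8/81)s^2 + (160/81)s
L_3(s) = (s + 4)s(s - 1/2) / [405/2] = (2/405)s^3 + (7/405)s^2 - (4/405)s
g(s) = 7·L_0 + 2·L_1 + (-2)·L_2 + 2·L_3
  7·L_0(s) = -(7/162)s^3 + (77/324)s^2 - (35/324)s
  2·L_1(s) = (1/5)s^3 - (3/10)s^2 - (39/10)s + 2
  (-2)·L_2(s) = (16/81)s^3 - (16/81)s^2 - (320/81)s
  2·L_3(s) = (4/405)s^3 + (14/405)s^2 - (8/405)s
Adding term by term: (59/162)s^3 - (73/324)s^2 - (2585/324)s + 2

g(s) = (59/162)s^3 - (73/324)s^2 - (2585/324)s + 2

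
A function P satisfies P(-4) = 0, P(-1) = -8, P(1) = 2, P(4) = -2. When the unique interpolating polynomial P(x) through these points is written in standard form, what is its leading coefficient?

-7/20

The leading coefficient equals the top divided difference P[-4,-1,1,4].
P[-4,-1] = (-8 - 0) / (-1 - (-4)) = -8/3
P[-1,1] = (2 - (-8)) / (1 - (-1)) = 5
P[1,4] = (-2 - 2) / (4 - 1) = -4/3
P[-4,-1,1] = (5 - (-8/3)) / (1 - (-4)) = 23/15
P[-1,1,4] = (-4/3 - 5) / (4 - (-1)) = -19/15
P[-4,-1,1,4] = (-19/15 - 23/15) / (4 - (-4)) = -7/20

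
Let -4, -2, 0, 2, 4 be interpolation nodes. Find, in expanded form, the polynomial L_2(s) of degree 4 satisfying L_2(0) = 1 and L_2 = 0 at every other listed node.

L_2(s) = (s + 4)(s + 2)(s - 2)(s - 4) / [(4)·(2)·(-2)·(-4)]
       = (s^4 - 20s^2 + 64) / (64)

L_2(s) = (1/64)s^4 - (5/16)s^2 + 1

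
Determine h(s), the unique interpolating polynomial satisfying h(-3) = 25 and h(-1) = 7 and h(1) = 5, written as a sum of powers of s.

h(s) = 2s^2 - s + 4

L_0(s) = (s + 1)(s - 1) / [8] = (1/8)s^2 - 1/8
L_1(s) = (s + 3)(s - 1) / [-4] = -(1/4)s^2 - (1/2)s + 3/4
L_2(s) = (s + 3)(s + 1) / [8] = (1/8)s^2 + (1/2)s + 3/8
h(s) = 25·L_0 + 7·L_1 + 5·L_2
  25·L_0(s) = (25/8)s^2 - 25/8
  7·L_1(s) = -(7/4)s^2 - (7/2)s + 21/4
  5·L_2(s) = (5/8)s^2 + (5/2)s + 15/8
Adding term by term: 2s^2 - s + 4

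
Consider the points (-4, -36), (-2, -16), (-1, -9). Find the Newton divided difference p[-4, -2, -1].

p[-4,-2] = (-16 - (-36)) / (-2 - (-4)) = 10
p[-2,-1] = (-9 - (-16)) / (-1 - (-2)) = 7
p[-4,-2,-1] = (7 - 10) / (-1 - (-4)) = -1

-1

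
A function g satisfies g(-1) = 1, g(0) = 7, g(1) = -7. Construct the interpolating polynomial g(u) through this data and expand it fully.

g(u) = -10u^2 - 4u + 7

L_0(u) = u(u - 1) / [2] = (1/2)u^2 - (1/2)u
L_1(u) = (u + 1)(u - 1) / [-1] = -u^2 + 1
L_2(u) = (u + 1)u / [2] = (1/2)u^2 + (1/2)u
g(u) = 1·L_0 + 7·L_1 + (-7)·L_2
  1·L_0(u) = (1/2)u^2 - (1/2)u
  7·L_1(u) = -7u^2 + 7
  (-7)·L_2(u) = -(7/2)u^2 - (7/2)u
Adding term by term: -10u^2 - 4u + 7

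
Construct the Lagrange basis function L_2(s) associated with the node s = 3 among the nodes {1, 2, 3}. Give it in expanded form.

L_2(s) = (s - 1)(s - 2) / [(2)·(1)]
       = (s^2 - 3s + 2) / (2)

L_2(s) = (1/2)s^2 - (3/2)s + 1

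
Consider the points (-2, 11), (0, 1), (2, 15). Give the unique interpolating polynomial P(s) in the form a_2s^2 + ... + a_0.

P(s) = 3s^2 + s + 1

Build the Lagrange basis polynomials:
L_0(s) = s(s - 2) / [8] = (1/8)s^2 - (1/4)s
L_1(s) = (s + 2)(s - 2) / [-4] = -(1/4)s^2 + 1
L_2(s) = (s + 2)s / [8] = (1/8)s^2 + (1/4)s
P(s) = 11·L_0 + 1·L_1 + 15·L_2
  11·L_0(s) = (11/8)s^2 - (11/4)s
  1·L_1(s) = -(1/4)s^2 + 1
  15·L_2(s) = (15/8)s^2 + (15/4)s
Adding term by term: 3s^2 + s + 1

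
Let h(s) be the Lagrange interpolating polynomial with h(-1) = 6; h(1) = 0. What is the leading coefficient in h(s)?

-3

Build the Lagrange basis polynomials:
L_0(s) = (s - 1) / [-2] = -(1/2)s + 1/2
L_1(s) = (s + 1) / [2] = (1/2)s + 1/2
h(s) = 6·L_0 + 0·L_1
Only the coefficient of s is needed; take it from each L_i and combine:
6·(-1/2) + 0·(1/2) = -3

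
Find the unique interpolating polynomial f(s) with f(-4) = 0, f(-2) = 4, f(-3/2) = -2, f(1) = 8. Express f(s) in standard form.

Newton's divided differences:
f[-4,-2] = (4 - 0) / (-2 - (-4)) = 2
f[-2,-3/2] = (-2 - 4) / (-3/2 - (-2)) = -12
f[-3/2,1] = (8 - (-2)) / (1 - (-3/2)) = 4
f[-4,-2,-3/2] = (-12 - 2) / (-3/2 - (-4)) = -28/5
f[-2,-3/2,1] = (4 - (-12)) / (1 - (-2)) = 16/3
f[-4,-2,-3/2,1] = (16/3 - (-28/5)) / (1 - (-4)) = 164/75
f(s) = 2·(s + 4) + (-28/5)·(s + 4)(s + 2) + (164/75)·(s + 4)(s + 2)(s + 3/2)
Expanding: f(s) = (164/75)s^3 + (54/5)s^2 + (418/75)s - 264/25

f(s) = (164/75)s^3 + (54/5)s^2 + (418/75)s - 264/25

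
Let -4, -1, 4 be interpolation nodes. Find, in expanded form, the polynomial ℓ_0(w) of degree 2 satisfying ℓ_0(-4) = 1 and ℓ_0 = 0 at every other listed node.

ℓ_0(w) = (1/24)w^2 - (1/8)w - 1/6

ℓ_0(w) = (w + 1)(w - 4) / [(-3)·(-8)]
       = (w^2 - 3w - 4) / (24)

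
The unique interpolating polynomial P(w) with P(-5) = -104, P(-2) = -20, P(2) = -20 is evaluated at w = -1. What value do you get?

-8

Evaluate each Lagrange basis at w = -1:
L_0(-1) = (1)·(-3)/[(-3)·(-7)] = -1/7
L_1(-1) = (4)·(-3)/[(3)·(-4)] = 1
L_2(-1) = (4)·(1)/[(7)·(4)] = 1/7
Sum: (-104)·(-1/7) + (-20)·(1) + (-20)·(1/7) = -8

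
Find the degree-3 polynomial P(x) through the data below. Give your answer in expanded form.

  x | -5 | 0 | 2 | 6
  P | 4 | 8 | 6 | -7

Newton's divided differences:
P[-5,0] = (8 - 4) / (0 - (-5)) = 4/5
P[0,2] = (6 - 8) / (2 - 0) = -1
P[2,6] = (-7 - 6) / (6 - 2) = -13/4
P[-5,0,2] = (-1 - 4/5) / (2 - (-5)) = -9/35
P[0,2,6] = (-13/4 - (-1)) / (6 - 0) = -3/8
P[-5,0,2,6] = (-3/8 - (-9/35)) / (6 - (-5)) = -3/280
P(x) = 4 + (4/5)·(x + 5) + (-9/35)·(x + 5)x + (-3/280)·(x + 5)x(x - 2)
Expanding: P(x) = -(3/280)x^3 - (81/280)x^2 - (53/140)x + 8

P(x) = -(3/280)x^3 - (81/280)x^2 - (53/140)x + 8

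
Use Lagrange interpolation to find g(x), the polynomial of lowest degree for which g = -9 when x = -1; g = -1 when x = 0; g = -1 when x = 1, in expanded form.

L_0(x) = x(x - 1) / [2] = (1/2)x^2 - (1/2)x
L_1(x) = (x + 1)(x - 1) / [-1] = -x^2 + 1
L_2(x) = (x + 1)x / [2] = (1/2)x^2 + (1/2)x
g(x) = (-9)·L_0 + (-1)·L_1 + (-1)·L_2
  (-9)·L_0(x) = -(9/2)x^2 + (9/2)x
  (-1)·L_1(x) = x^2 - 1
  (-1)·L_2(x) = -(1/2)x^2 - (1/2)x
Adding term by term: -4x^2 + 4x - 1

g(x) = -4x^2 + 4x - 1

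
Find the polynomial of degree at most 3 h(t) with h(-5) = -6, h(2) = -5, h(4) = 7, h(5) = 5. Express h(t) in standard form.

h(t) = -(209/630)t^3 + (619/630)t^2 + (2959/315)t - 1579/63

Build the Lagrange basis polynomials:
L_0(t) = (t - 2)(t - 4)(t - 5) / [-630] = -(1/630)t^3 + (11/630)t^2 - (19/315)t + 4/63
L_1(t) = (t + 5)(t - 4)(t - 5) / [42] = (1/42)t^3 - (2/21)t^2 - (25/42)t + 50/21
L_2(t) = (t + 5)(t - 2)(t - 5) / [-18] = -(1/18)t^3 + (1/9)t^2 + (25/18)t - 25/9
L_3(t) = (t + 5)(t - 2)(t - 4) / [30] = (1/30)t^3 - (1/30)t^2 - (11/15)t + 4/3
h(t) = (-6)·L_0 + (-5)·L_1 + 7·L_2 + 5·L_3
  (-6)·L_0(t) = (1/105)t^3 - (11/105)t^2 + (38/105)t - 8/21
  (-5)·L_1(t) = -(5/42)t^3 + (10/21)t^2 + (125/42)t - 250/21
  7·L_2(t) = -(7/18)t^3 + (7/9)t^2 + (175/18)t - 175/9
  5·L_3(t) = (1/6)t^3 - (1/6)t^2 - (11/3)t + 20/3
Adding term by term: -(209/630)t^3 + (619/630)t^2 + (2959/315)t - 1579/63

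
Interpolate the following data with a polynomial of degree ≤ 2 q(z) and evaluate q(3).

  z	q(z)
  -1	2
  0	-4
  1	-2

26

L_0(3) = (3)·(2)/[(-1)·(-2)] = 3
L_1(3) = (4)·(2)/[(1)·(-1)] = -8
L_2(3) = (4)·(3)/[(2)·(1)] = 6
Sum: 2·(3) + (-4)·(-8) + (-2)·(6) = 26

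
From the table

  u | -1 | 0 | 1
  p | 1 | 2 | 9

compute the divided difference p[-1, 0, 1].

3

p[-1,0] = (2 - 1) / (0 - (-1)) = 1
p[0,1] = (9 - 2) / (1 - 0) = 7
p[-1,0,1] = (7 - 1) / (1 - (-1)) = 3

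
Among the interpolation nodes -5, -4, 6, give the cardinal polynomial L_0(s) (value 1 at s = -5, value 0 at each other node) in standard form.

L_0(s) = (1/11)s^2 - (2/11)s - 24/11

L_0(s) = (s + 4)(s - 6) / [(-1)·(-11)]
       = (s^2 - 2s - 24) / (11)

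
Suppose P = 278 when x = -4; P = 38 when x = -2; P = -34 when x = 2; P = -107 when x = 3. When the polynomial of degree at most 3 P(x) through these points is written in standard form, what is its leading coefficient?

Build the Lagrange basis polynomials:
L_0(x) = (x + 2)(x - 2)(x - 3) / [-84] = -(1/84)x^3 + (1/28)x^2 + (1/21)x - 1/7
L_1(x) = (x + 4)(x - 2)(x - 3) / [40] = (1/40)x^3 - (1/40)x^2 - (7/20)x + 3/5
L_2(x) = (x + 4)(x + 2)(x - 3) / [-24] = -(1/24)x^3 - (1/8)x^2 + (5/12)x + 1
L_3(x) = (x + 4)(x + 2)(x - 2) / [35] = (1/35)x^3 + (4/35)x^2 - (4/35)x - 16/35
P(x) = 278·L_0 + 38·L_1 + (-34)·L_2 + (-107)·L_3
Only the coefficient of x^3 is needed; take it from each L_i and combine:
278·(-1/84) + 38·(1/40) + (-34)·(-1/24) + (-107)·(1/35) = -4

-4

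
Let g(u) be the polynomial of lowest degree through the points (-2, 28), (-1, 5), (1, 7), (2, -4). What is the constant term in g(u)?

4

Build the Lagrange basis polynomials:
L_0(u) = (u + 1)(u - 1)(u - 2) / [-12] = -(1/12)u^3 + (1/6)u^2 + (1/12)u - 1/6
L_1(u) = (u + 2)(u - 1)(u - 2) / [6] = (1/6)u^3 - (1/6)u^2 - (2/3)u + 2/3
L_2(u) = (u + 2)(u + 1)(u - 2) / [-6] = -(1/6)u^3 - (1/6)u^2 + (2/3)u + 2/3
L_3(u) = (u + 2)(u + 1)(u - 1) / [12] = (1/12)u^3 + (1/6)u^2 - (1/12)u - 1/6
g(u) = 28·L_0 + 5·L_1 + 7·L_2 + (-4)·L_3
Only the constant term is needed; take it from each L_i and combine:
28·(-1/6) + 5·(2/3) + 7·(2/3) + (-4)·(-1/6) = 4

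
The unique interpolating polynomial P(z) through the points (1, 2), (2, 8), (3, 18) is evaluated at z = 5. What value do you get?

50

L_0(5) = (3)·(2)/[(-1)·(-2)] = 3
L_1(5) = (4)·(2)/[(1)·(-1)] = -8
L_2(5) = (4)·(3)/[(2)·(1)] = 6
Sum: 2·(3) + 8·(-8) + 18·(6) = 50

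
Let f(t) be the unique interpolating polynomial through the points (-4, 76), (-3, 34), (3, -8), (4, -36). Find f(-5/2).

167/8

Evaluate each Lagrange basis at t = -5/2:
L_0(-5/2) = (1/2)·(-11/2)·(-13/2)/[(-1)·(-7)·(-8)] = -143/448
L_1(-5/2) = (3/2)·(-11/2)·(-13/2)/[(1)·(-6)·(-7)] = 143/112
L_2(-5/2) = (3/2)·(1/2)·(-13/2)/[(7)·(6)·(-1)] = 13/112
L_3(-5/2) = (3/2)·(1/2)·(-11/2)/[(8)·(7)·(1)] = -33/448
Sum: 76·(-143/448) + 34·(143/112) + (-8)·(13/112) + (-36)·(-33/448) = 167/8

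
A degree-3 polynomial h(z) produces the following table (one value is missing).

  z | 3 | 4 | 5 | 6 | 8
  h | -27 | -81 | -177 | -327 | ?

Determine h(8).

-837

The 4 known values determine h uniquely (degree ≤ 3).
Evaluate each Lagrange basis at z = 8:
L_0(8) = (4)·(3)·(2)/[(-1)·(-2)·(-3)] = -4
L_1(8) = (5)·(3)·(2)/[(1)·(-1)·(-2)] = 15
L_2(8) = (5)·(4)·(2)/[(2)·(1)·(-1)] = -20
L_3(8) = (5)·(4)·(3)/[(3)·(2)·(1)] = 10
Sum: (-27)·(-4) + (-81)·(15) + (-177)·(-20) + (-327)·(10) = -837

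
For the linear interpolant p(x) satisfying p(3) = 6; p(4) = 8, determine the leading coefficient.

Build the Lagrange basis polynomials:
L_0(x) = (x - 4) / [-1] = -x + 4
L_1(x) = (x - 3) / [1] = x - 3
p(x) = 6·L_0 + 8·L_1
Only the coefficient of x is needed; take it from each L_i and combine:
6·(-1) + 8·(1) = 2

2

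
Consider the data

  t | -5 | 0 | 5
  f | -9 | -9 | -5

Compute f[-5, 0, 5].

2/25

f[-5,0] = (-9 - (-9)) / (0 - (-5)) = 0
f[0,5] = (-5 - (-9)) / (5 - 0) = 4/5
f[-5,0,5] = (4/5 - 0) / (5 - (-5)) = 2/25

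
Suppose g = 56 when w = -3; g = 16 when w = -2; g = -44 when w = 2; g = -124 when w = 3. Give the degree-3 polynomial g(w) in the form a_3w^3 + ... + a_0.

g(w) = -3w^3 - 4w^2 - 3w + 2

Newton's divided differences:
g[-3,-2] = (16 - 56) / (-2 - (-3)) = -40
g[-2,2] = (-44 - 16) / (2 - (-2)) = -15
g[2,3] = (-124 - (-44)) / (3 - 2) = -80
g[-3,-2,2] = (-15 - (-40)) / (2 - (-3)) = 5
g[-2,2,3] = (-80 - (-15)) / (3 - (-2)) = -13
g[-3,-2,2,3] = (-13 - 5) / (3 - (-3)) = -3
g(w) = 56 + (-40)·(w + 3) + 5·(w + 3)(w + 2) + (-3)·(w + 3)(w + 2)(w - 2)
Expanding: g(w) = -3w^3 - 4w^2 - 3w + 2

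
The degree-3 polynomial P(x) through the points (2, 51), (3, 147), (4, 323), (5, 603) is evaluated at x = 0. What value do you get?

3

Using Newton's divided-difference form:
P[2,3] = (147 - 51) / (3 - 2) = 96
P[3,4] = (323 - 147) / (4 - 3) = 176
P[4,5] = (603 - 323) / (5 - 4) = 280
P[2,3,4] = (176 - 96) / (4 - 2) = 40
P[3,4,5] = (280 - 176) / (5 - 3) = 52
P[2,3,4,5] = (52 - 40) / (5 - 2) = 4
P(0) = 51 + 96·(-2) + 40·(-2)·(-3) + 4·(-2)·(-3)·(-4) = 3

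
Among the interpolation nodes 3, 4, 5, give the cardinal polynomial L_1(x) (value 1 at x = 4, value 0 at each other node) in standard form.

L_1(x) = (x - 3)(x - 5) / [(1)·(-1)]
       = (x^2 - 8x + 15) / (-1)

L_1(x) = -x^2 + 8x - 15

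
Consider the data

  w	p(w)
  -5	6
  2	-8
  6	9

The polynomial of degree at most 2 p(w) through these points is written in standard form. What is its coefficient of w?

-13/44

L_0(w) = (w - 2)(w - 6) / [77] = (1/77)w^2 - (8/77)w + 12/77
L_1(w) = (w + 5)(w - 6) / [-28] = -(1/28)w^2 + (1/28)w + 15/14
L_2(w) = (w + 5)(w - 2) / [44] = (1/44)w^2 + (3/44)w - 5/22
p(w) = 6·L_0 + (-8)·L_1 + 9·L_2
Only the coefficient of w is needed; take it from each L_i and combine:
6·(-8/77) + (-8)·(1/28) + 9·(3/44) = -13/44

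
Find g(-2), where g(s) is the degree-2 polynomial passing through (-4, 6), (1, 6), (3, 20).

0

Using Newton's divided-difference form:
g[-4,1] = (6 - 6) / (1 - (-4)) = 0
g[1,3] = (20 - 6) / (3 - 1) = 7
g[-4,1,3] = (7 - 0) / (3 - (-4)) = 1
g(-2) = 6 + 0·(2) + 1·(2)·(-3) = 0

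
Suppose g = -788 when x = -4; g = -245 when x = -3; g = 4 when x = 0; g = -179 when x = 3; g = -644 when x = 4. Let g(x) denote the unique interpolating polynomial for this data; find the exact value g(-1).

1

Using Newton's divided-difference form:
g[-4,-3] = (-245 - (-788)) / (-3 - (-4)) = 543
g[-3,0] = (4 - (-245)) / (0 - (-3)) = 83
g[0,3] = (-179 - 4) / (3 - 0) = -61
g[3,4] = (-644 - (-179)) / (4 - 3) = -465
g[-4,-3,0] = (83 - 543) / (0 - (-4)) = -115
g[-3,0,3] = (-61 - 83) / (3 - (-3)) = -24
g[0,3,4] = (-465 - (-61)) / (4 - 0) = -101
g[-4,-3,0,3] = (-24 - (-115)) / (3 - (-4)) = 13
g[-3,0,3,4] = (-101 - (-24)) / (4 - (-3)) = -11
g[-4,-3,0,3,4] = (-11 - 13) / (4 - (-4)) = -3
g(-1) = -788 + 543·(3) + (-115)·(3)·(2) + 13·(3)·(2)·(-1) + (-3)·(3)·(2)·(-1)·(-4) = 1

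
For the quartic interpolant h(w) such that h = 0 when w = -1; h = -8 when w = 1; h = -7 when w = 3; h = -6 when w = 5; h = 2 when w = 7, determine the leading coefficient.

The leading coefficient equals the top divided difference h[-1,1,3,5,7].
h[-1,1] = (-8 - 0) / (1 - (-1)) = -4
h[1,3] = (-7 - (-8)) / (3 - 1) = 1/2
h[3,5] = (-6 - (-7)) / (5 - 3) = 1/2
h[5,7] = (2 - (-6)) / (7 - 5) = 4
h[-1,1,3] = (1/2 - (-4)) / (3 - (-1)) = 9/8
h[1,3,5] = (1/2 - 1/2) / (5 - 1) = 0
h[3,5,7] = (4 - 1/2) / (7 - 3) = 7/8
h[-1,1,3,5] = (0 - 9/8) / (5 - (-1)) = -3/16
h[1,3,5,7] = (7/8 - 0) / (7 - 1) = 7/48
h[-1,1,3,5,7] = (7/48 - (-3/16)) / (7 - (-1)) = 1/24

1/24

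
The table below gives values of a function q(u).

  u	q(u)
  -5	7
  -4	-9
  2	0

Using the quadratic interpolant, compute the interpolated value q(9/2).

L_0(9/2) = (17/2)·(5/2)/[(-1)·(-7)] = 85/28
L_1(9/2) = (19/2)·(5/2)/[(1)·(-6)] = -95/24
L_2(9/2) = (19/2)·(17/2)/[(7)·(6)] = 323/168
Sum: 7·(85/28) + (-9)·(-95/24) + 0 = 455/8

455/8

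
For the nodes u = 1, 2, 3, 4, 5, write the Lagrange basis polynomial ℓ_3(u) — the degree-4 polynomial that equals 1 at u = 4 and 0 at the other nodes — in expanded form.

ℓ_3(u) = -(1/6)u^4 + (11/6)u^3 - (41/6)u^2 + (61/6)u - 5

ℓ_3(u) = (u - 1)(u - 2)(u - 3)(u - 5) / [(3)·(2)·(1)·(-1)]
       = (u^4 - 11u^3 + 41u^2 - 61u + 30) / (-6)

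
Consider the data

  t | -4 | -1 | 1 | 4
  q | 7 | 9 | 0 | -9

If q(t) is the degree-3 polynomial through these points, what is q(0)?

Evaluate each Lagrange basis at t = 0:
L_0(0) = (1)·(-1)·(-4)/[(-3)·(-5)·(-8)] = -1/30
L_1(0) = (4)·(-1)·(-4)/[(3)·(-2)·(-5)] = 8/15
L_2(0) = (4)·(1)·(-4)/[(5)·(2)·(-3)] = 8/15
L_3(0) = (4)·(1)·(-1)/[(8)·(5)·(3)] = -1/30
Sum: 7·(-1/30) + 9·(8/15) + 0 + (-9)·(-1/30) = 73/15

73/15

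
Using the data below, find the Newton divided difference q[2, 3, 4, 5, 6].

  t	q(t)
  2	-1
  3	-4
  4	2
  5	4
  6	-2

q[2,3] = (-4 - (-1)) / (3 - 2) = -3
q[3,4] = (2 - (-4)) / (4 - 3) = 6
q[4,5] = (4 - 2) / (5 - 4) = 2
q[5,6] = (-2 - 4) / (6 - 5) = -6
q[2,3,4] = (6 - (-3)) / (4 - 2) = 9/2
q[3,4,5] = (2 - 6) / (5 - 3) = -2
q[4,5,6] = (-6 - 2) / (6 - 4) = -4
q[2,3,4,5] = (-2 - 9/2) / (5 - 2) = -13/6
q[3,4,5,6] = (-4 - (-2)) / (6 - 3) = -2/3
q[2,3,4,5,6] = (-2/3 - (-13/6)) / (6 - 2) = 3/8

3/8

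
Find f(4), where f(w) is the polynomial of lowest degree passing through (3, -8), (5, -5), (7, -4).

Using Newton's divided-difference form:
f[3,5] = (-5 - (-8)) / (5 - 3) = 3/2
f[5,7] = (-4 - (-5)) / (7 - 5) = 1/2
f[3,5,7] = (1/2 - 3/2) / (7 - 3) = -1/4
f(4) = -8 + (3/2)·(1) + (-1/4)·(1)·(-1) = -25/4

-25/4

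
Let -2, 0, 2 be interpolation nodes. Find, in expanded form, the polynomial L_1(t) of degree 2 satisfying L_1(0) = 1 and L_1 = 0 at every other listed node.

L_1(t) = -(1/4)t^2 + 1

L_1(t) = (t + 2)(t - 2) / [(2)·(-2)]
       = (t^2 - 4) / (-4)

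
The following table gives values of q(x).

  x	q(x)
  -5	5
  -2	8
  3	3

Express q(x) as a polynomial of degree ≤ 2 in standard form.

Build the Lagrange basis polynomials:
L_0(x) = (x + 2)(x - 3) / [24] = (1/24)x^2 - (1/24)x - 1/4
L_1(x) = (x + 5)(x - 3) / [-15] = -(1/15)x^2 - (2/15)x + 1
L_2(x) = (x + 5)(x + 2) / [40] = (1/40)x^2 + (7/40)x + 1/4
q(x) = 5·L_0 + 8·L_1 + 3·L_2
  5·L_0(x) = (5/24)x^2 - (5/24)x - 5/4
  8·L_1(x) = -(8/15)x^2 - (16/15)x + 8
  3·L_2(x) = (3/40)x^2 + (21/40)x + 3/4
Adding term by term: -(1/4)x^2 - (3/4)x + 15/2

q(x) = -(1/4)x^2 - (3/4)x + 15/2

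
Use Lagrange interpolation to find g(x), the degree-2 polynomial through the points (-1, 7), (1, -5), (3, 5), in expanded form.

Build the Lagrange basis polynomials:
L_0(x) = (x - 1)(x - 3) / [8] = (1/8)x^2 - (1/2)x + 3/8
L_1(x) = (x + 1)(x - 3) / [-4] = -(1/4)x^2 + (1/2)x + 3/4
L_2(x) = (x + 1)(x - 1) / [8] = (1/8)x^2 - 1/8
g(x) = 7·L_0 + (-5)·L_1 + 5·L_2
  7·L_0(x) = (7/8)x^2 - (7/2)x + 21/8
  (-5)·L_1(x) = (5/4)x^2 - (5/2)x - 15/4
  5·L_2(x) = (5/8)x^2 - 5/8
Adding term by term: (11/4)x^2 - 6x - 7/4

g(x) = (11/4)x^2 - 6x - 7/4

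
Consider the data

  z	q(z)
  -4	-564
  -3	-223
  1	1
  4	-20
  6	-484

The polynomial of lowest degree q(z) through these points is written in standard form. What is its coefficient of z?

4

L_0(z) = (z + 3)(z - 1)(z - 4)(z - 6) / [400] = (1/400)z^4 - (1/50)z^3 + (1/400)z^2 + (39/200)z - 9/50
L_1(z) = (z + 4)(z - 1)(z - 4)(z - 6) / [-252] = -(1/252)z^4 + (1/36)z^3 + (5/126)z^2 - (4/9)z + 8/21
L_2(z) = (z + 4)(z + 3)(z - 4)(z - 6) / [300] = (1/300)z^4 - (1/100)z^3 - (17/150)z^2 + (4/25)z + 24/25
L_3(z) = (z + 4)(z + 3)(z - 1)(z - 6) / [-336] = -(1/336)z^4 + (31/336)z^2 + (1/8)z - 3/14
L_4(z) = (z + 4)(z + 3)(z - 1)(z - 4) / [900] = (1/900)z^4 + (1/450)z^3 - (19/900)z^2 - (8/225)z + 4/75
q(z) = (-564)·L_0 + (-223)·L_1 + 1·L_2 + (-20)·L_3 + (-484)·L_4
Only the coefficient of z is needed; take it from each L_i and combine:
(-564)·(39/200) + (-223)·(-4/9) + 1·(4/25) + (-20)·(1/8) + (-484)·(-8/225) = 4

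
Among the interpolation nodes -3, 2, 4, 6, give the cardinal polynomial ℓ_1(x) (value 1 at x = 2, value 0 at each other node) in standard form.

ℓ_1(x) = (x + 3)(x - 4)(x - 6) / [(5)·(-2)·(-4)]
       = (x^3 - 7x^2 - 6x + 72) / (40)

ℓ_1(x) = (1/40)x^3 - (7/40)x^2 - (3/20)x + 9/5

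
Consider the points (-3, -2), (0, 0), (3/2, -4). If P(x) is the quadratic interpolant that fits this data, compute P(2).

-164/27

Evaluate each Lagrange basis at x = 2:
L_0(2) = (2)·(1/2)/[(-3)·(-9/2)] = 2/27
L_1(2) = (5)·(1/2)/[(3)·(-3/2)] = -5/9
L_2(2) = (5)·(2)/[(9/2)·(3/2)] = 40/27
Sum: (-2)·(2/27) + 0 + (-4)·(40/27) = -164/27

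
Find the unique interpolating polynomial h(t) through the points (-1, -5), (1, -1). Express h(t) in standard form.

Build the Lagrange basis polynomials:
L_0(t) = (t - 1) / [-2] = -(1/2)t + 1/2
L_1(t) = (t + 1) / [2] = (1/2)t + 1/2
h(t) = (-5)·L_0 + (-1)·L_1
  (-5)·L_0(t) = (5/2)t - 5/2
  (-1)·L_1(t) = -(1/2)t - 1/2
Adding term by term: 2t - 3

h(t) = 2t - 3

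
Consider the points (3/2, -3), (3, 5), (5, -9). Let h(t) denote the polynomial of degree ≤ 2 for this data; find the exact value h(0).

Evaluate each Lagrange basis at t = 0:
L_0(0) = (-3)·(-5)/[(-3/2)·(-7/2)] = 20/7
L_1(0) = (-3/2)·(-5)/[(3/2)·(-2)] = -5/2
L_2(0) = (-3/2)·(-3)/[(7/2)·(2)] = 9/14
Sum: (-3)·(20/7) + 5·(-5/2) + (-9)·(9/14) = -188/7

-188/7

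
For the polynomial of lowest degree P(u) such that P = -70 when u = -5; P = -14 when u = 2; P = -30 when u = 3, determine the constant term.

L_0(u) = (u - 2)(u - 3) / [56] = (1/56)u^2 - (5/56)u + 3/28
L_1(u) = (u + 5)(u - 3) / [-7] = -(1/7)u^2 - (2/7)u + 15/7
L_2(u) = (u + 5)(u - 2) / [8] = (1/8)u^2 + (3/8)u - 5/4
P(u) = (-70)·L_0 + (-14)·L_1 + (-30)·L_2
Only the constant term is needed; take it from each L_i and combine:
(-70)·(3/28) + (-14)·(15/7) + (-30)·(-5/4) = 0

0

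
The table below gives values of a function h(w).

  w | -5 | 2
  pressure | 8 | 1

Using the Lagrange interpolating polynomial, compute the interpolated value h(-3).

6

L_0(-3) = (-5)/[(-7)] = 5/7
L_1(-3) = (2)/[(7)] = 2/7
Sum: 8·(5/7) + 1·(2/7) = 6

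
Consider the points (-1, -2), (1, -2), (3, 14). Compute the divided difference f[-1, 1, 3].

f[-1,1] = (-2 - (-2)) / (1 - (-1)) = 0
f[1,3] = (14 - (-2)) / (3 - 1) = 8
f[-1,1,3] = (8 - 0) / (3 - (-1)) = 2

2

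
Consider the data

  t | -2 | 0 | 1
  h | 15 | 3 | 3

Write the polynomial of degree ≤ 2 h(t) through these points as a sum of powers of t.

h(t) = 2t^2 - 2t + 3

Build the Lagrange basis polynomials:
L_0(t) = t(t - 1) / [6] = (1/6)t^2 - (1/6)t
L_1(t) = (t + 2)(t - 1) / [-2] = -(1/2)t^2 - (1/2)t + 1
L_2(t) = (t + 2)t / [3] = (1/3)t^2 + (2/3)t
h(t) = 15·L_0 + 3·L_1 + 3·L_2
  15·L_0(t) = (5/2)t^2 - (5/2)t
  3·L_1(t) = -(3/2)t^2 - (3/2)t + 3
  3·L_2(t) = t^2 + 2t
Adding term by term: 2t^2 - 2t + 3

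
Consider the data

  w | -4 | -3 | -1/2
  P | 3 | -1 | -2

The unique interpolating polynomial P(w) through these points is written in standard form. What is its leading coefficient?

36/35

The leading coefficient equals the top divided difference P[-4,-3,-1/2].
P[-4,-3] = (-1 - 3) / (-3 - (-4)) = -4
P[-3,-1/2] = (-2 - (-1)) / (-1/2 - (-3)) = -2/5
P[-4,-3,-1/2] = (-2/5 - (-4)) / (-1/2 - (-4)) = 36/35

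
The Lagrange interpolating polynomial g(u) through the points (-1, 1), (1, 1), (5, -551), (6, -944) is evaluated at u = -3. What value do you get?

73

Evaluate each Lagrange basis at u = -3:
L_0(-3) = (-4)·(-8)·(-9)/[(-2)·(-6)·(-7)] = 24/7
L_1(-3) = (-2)·(-8)·(-9)/[(2)·(-4)·(-5)] = -18/5
L_2(-3) = (-2)·(-4)·(-9)/[(6)·(4)·(-1)] = 3
L_3(-3) = (-2)·(-4)·(-8)/[(7)·(5)·(1)] = -64/35
Sum: 1·(24/7) + 1·(-18/5) + (-551)·(3) + (-944)·(-64/35) = 73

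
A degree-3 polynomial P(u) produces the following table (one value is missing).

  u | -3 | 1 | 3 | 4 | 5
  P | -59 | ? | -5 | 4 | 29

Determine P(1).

The 4 known values determine P uniquely (degree ≤ 3).
L_0(1) = (-2)·(-3)·(-4)/[(-6)·(-7)·(-8)] = 1/14
L_1(1) = (4)·(-3)·(-4)/[(6)·(-1)·(-2)] = 4
L_2(1) = (4)·(-2)·(-4)/[(7)·(1)·(-1)] = -32/7
L_3(1) = (4)·(-2)·(-3)/[(8)·(2)·(1)] = 3/2
Sum: (-59)·(1/14) + (-5)·(4) + 4·(-32/7) + 29·(3/2) = 1

1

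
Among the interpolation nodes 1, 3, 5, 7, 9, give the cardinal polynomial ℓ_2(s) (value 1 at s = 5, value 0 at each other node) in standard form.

ℓ_2(s) = (1/64)s^4 - (5/16)s^3 + (65/32)s^2 - (75/16)s + 189/64

ℓ_2(s) = (s - 1)(s - 3)(s - 7)(s - 9) / [(4)·(2)·(-2)·(-4)]
       = (s^4 - 20s^3 + 130s^2 - 300s + 189) / (64)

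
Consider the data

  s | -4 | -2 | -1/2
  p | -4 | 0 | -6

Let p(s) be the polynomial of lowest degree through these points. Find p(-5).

Using Newton's divided-difference form:
p[-4,-2] = (0 - (-4)) / (-2 - (-4)) = 2
p[-2,-1/2] = (-6 - 0) / (-1/2 - (-2)) = -4
p[-4,-2,-1/2] = (-4 - 2) / (-1/2 - (-4)) = -12/7
p(-5) = -4 + 2·(-1) + (-12/7)·(-1)·(-3) = -78/7

-78/7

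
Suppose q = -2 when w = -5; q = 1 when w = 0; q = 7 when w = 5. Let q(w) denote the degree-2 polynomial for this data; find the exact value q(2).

Evaluate each Lagrange basis at w = 2:
L_0(2) = (2)·(-3)/[(-5)·(-10)] = -3/25
L_1(2) = (7)·(-3)/[(5)·(-5)] = 21/25
L_2(2) = (7)·(2)/[(10)·(5)] = 7/25
Sum: (-2)·(-3/25) + 1·(21/25) + 7·(7/25) = 76/25

76/25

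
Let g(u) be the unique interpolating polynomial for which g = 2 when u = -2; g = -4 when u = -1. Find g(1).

Evaluate each Lagrange basis at u = 1:
L_0(1) = (2)/[(-1)] = -2
L_1(1) = (3)/[(1)] = 3
Sum: 2·(-2) + (-4)·(3) = -16

-16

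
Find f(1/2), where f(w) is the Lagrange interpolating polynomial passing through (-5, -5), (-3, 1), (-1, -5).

-139/8

L_0(1/2) = (7/2)·(3/2)/[(-2)·(-4)] = 21/32
L_1(1/2) = (11/2)·(3/2)/[(2)·(-2)] = -33/16
L_2(1/2) = (11/2)·(7/2)/[(4)·(2)] = 77/32
Sum: (-5)·(21/32) + 1·(-33/16) + (-5)·(77/32) = -139/8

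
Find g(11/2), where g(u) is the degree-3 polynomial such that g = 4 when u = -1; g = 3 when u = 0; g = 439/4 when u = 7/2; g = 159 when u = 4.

L_0(11/2) = (11/2)·(2)·(3/2)/[(-1)·(-9/2)·(-5)] = -11/15
L_1(11/2) = (13/2)·(2)·(3/2)/[(1)·(-7/2)·(-4)] = 39/28
L_2(11/2) = (13/2)·(11/2)·(3/2)/[(9/2)·(7/2)·(-1/2)] = -143/21
L_3(11/2) = (13/2)·(11/2)·(2)/[(5)·(4)·(1/2)] = 143/20
Sum: 4·(-11/15) + 3·(39/28) + 439/4·(-143/21) + 159·(143/20) = 1563/4

1563/4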